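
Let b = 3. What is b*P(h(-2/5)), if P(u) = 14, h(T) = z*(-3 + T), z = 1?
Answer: 42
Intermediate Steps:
h(T) = -3 + T (h(T) = 1*(-3 + T) = -3 + T)
b*P(h(-2/5)) = 3*14 = 42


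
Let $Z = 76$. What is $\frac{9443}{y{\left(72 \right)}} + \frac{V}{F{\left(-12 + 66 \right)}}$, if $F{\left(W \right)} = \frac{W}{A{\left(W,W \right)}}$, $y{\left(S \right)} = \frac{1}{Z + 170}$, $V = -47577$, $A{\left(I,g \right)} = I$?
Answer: $2275401$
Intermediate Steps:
$y{\left(S \right)} = \frac{1}{246}$ ($y{\left(S \right)} = \frac{1}{76 + 170} = \frac{1}{246}$)
$F{\left(W \right)} = 1$ ($F{\left(W \right)} = \frac{W}{W} = 1$)
$\frac{9443}{y{\left(72 \right)}} + \frac{V}{F{\left(-12 + 66 \right)}} = 9443 \frac{1}{\frac{1}{246}} - \frac{47577}{1} = 9443 \cdot 246 - 47577 = 2322978 - 47577 = 2275401$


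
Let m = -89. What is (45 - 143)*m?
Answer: 8722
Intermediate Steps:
(45 - 143)*m = (45 - 143)*(-89) = -98*(-89) = 8722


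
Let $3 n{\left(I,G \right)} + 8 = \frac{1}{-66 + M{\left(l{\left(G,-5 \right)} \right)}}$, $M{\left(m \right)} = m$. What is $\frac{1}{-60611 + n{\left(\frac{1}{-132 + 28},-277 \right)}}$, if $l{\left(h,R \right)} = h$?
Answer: $- \frac{343}{20790488} \approx -1.6498 \cdot 10^{-5}$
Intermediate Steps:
$n{\left(I,G \right)} = - \frac{8}{3} + \frac{1}{3 \left(-66 + G\right)}$
$\frac{1}{-60611 + n{\left(\frac{1}{-132 + 28},-277 \right)}} = \frac{1}{-60611 + \frac{529 - -2216}{3 \left(-66 - 277\right)}} = \frac{1}{-60611 + \frac{529 + 2216}{3 \left(-343\right)}} = \frac{1}{-60611 + \frac{1}{3} \left(- \frac{1}{343}\right) 2745} = \frac{1}{-60611 - \frac{915}{343}} = \frac{1}{- \frac{20790488}{343}} = - \frac{343}{20790488}$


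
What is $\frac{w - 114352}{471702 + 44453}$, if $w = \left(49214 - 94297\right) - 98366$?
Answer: $- \frac{257801}{516155} \approx -0.49946$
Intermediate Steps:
$w = -143449$ ($w = -45083 - 98366 = -143449$)
$\frac{w - 114352}{471702 + 44453} = \frac{-143449 - 114352}{471702 + 44453} = - \frac{257801}{516155}$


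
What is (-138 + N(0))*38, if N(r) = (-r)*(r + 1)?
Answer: -5244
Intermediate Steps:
N(r) = -r*(1 + r) (N(r) = (-r)*(1 + r) = -r*(1 + r))
(-138 + N(0))*38 = (-138 - 1*0*(1 + 0))*38 = (-138 - 1*0*1)*38 = (-138 + 0)*38 = -138*38 = -5244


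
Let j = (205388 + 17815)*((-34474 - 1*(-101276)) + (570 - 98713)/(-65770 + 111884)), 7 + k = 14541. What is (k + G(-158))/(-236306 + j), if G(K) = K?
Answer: 662934864/687545696624971 ≈ 9.6420e-7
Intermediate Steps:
k = 14534 (k = -7 + 14541 = 14534)
j = 687556593639855/46114 (j = 223203*((-34474 + 101276) - 98143/46114) = 223203*(66802 - 98143*1/46114) = 223203*(66802 - 98143/46114) = 223203*(3080409285/46114) = 687556593639855/46114 ≈ 1.4910e+10)
(k + G(-158))/(-236306 + j) = (14534 - 158)/(-236306 + 687556593639855/46114) = 14376/(687545696624971/46114) = 14376*(46114/687545696624971) = 662934864/687545696624971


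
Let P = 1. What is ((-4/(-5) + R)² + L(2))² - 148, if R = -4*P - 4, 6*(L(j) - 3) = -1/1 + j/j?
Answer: 1787141/625 ≈ 2859.4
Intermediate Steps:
L(j) = 3 (L(j) = 3 + (-1/1 + j/j)/6 = 3 + (-1*1 + 1)/6 = 3 + (-1 + 1)/6 = 3 + (⅙)*0 = 3 + 0 = 3)
R = -8 (R = -4*1 - 4 = -4 - 4 = -8)
((-4/(-5) + R)² + L(2))² - 148 = ((-4/(-5) - 8)² + 3)² - 148 = ((-4*(-⅕) - 8)² + 3)² - 148 = ((⅘ - 8)² + 3)² - 148 = ((-36/5)² + 3)² - 148 = (1296/25 + 3)² - 148 = (1371/25)² - 148 = 1879641/625 - 148 = 1787141/625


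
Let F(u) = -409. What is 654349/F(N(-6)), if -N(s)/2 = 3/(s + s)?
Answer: -654349/409 ≈ -1599.9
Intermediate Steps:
N(s) = -3/s (N(s) = -2*3/(s + s) = -2*3/(2*s) = -2*1/(2*s)*3 = -3/s)
654349/F(N(-6)) = 654349/(-409) = 654349*(-1/409) = -654349/409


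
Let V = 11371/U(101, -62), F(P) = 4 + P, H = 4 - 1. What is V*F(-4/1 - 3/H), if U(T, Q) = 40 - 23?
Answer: -11371/17 ≈ -668.88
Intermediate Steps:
U(T, Q) = 17
H = 3
V = 11371/17 ≈ 668.88
V*F(-4/1 - 3/H) = 11371*(4 + (-4/1 - 3/3))/17 = 11371*(4 + (-4*1 - 3*⅓))/17 = 11371*(4 + (-4 - 1))/17 = 11371*(4 - 5)/17 = (11371/17)*(-1) = -11371/17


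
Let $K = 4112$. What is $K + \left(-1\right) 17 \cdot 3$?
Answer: $4061$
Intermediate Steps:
$K + \left(-1\right) 17 \cdot 3 = 4112 + \left(-1\right) 17 \cdot 3 = 4112 - 51 = 4061$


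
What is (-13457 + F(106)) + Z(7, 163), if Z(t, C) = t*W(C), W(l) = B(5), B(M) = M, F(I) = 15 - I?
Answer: -13513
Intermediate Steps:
W(l) = 5
Z(t, C) = 5*t (Z(t, C) = t*5 = 5*t)
(-13457 + F(106)) + Z(7, 163) = (-13457 + (15 - 1*106)) + 5*7 = (-13457 + (15 - 106)) + 35 = (-13457 - 91) + 35 = -13548 + 35 = -13513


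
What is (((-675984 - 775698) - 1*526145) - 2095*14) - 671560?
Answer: -2678717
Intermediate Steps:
(((-675984 - 775698) - 1*526145) - 2095*14) - 671560 = ((-1451682 - 526145) - 29330) - 671560 = (-1977827 - 29330) - 671560 = -2007157 - 671560 = -2678717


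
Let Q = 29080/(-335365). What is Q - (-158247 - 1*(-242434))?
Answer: -5646680467/67073 ≈ -84187.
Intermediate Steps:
Q = -5816/67073 (Q = 29080*(-1/335365) = -5816/67073 ≈ -0.086712)
Q - (-158247 - 1*(-242434)) = -5816/67073 - (-158247 - 1*(-242434)) = -5816/67073 - (-158247 + 242434) = -5816/67073 - 1*84187 = -5816/67073 - 84187 = -5646680467/67073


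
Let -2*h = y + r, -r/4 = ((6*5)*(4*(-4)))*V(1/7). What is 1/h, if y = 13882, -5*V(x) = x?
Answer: -7/48395 ≈ -0.00014464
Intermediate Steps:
V(x) = -x/5
r = -384/7 (r = -4*(6*5)*(4*(-4))*(-1/(5*7)) = -4*30*(-16)*(-1/(5*7)) = -(-1920)*(-1/5*1/7) = -(-1920)*(-1)/35 = -4*96/7 = -384/7 ≈ -54.857)
h = -48395/7 (h = -(13882 - 384/7)/2 = -1/2*96790/7 = -48395/7 ≈ -6913.6)
1/h = 1/(-48395/7) = -7/48395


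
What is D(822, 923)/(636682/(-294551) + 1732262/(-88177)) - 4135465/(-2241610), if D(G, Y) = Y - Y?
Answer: 827093/448322 ≈ 1.8449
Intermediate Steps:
D(G, Y) = 0
D(822, 923)/(636682/(-294551) + 1732262/(-88177)) - 4135465/(-2241610) = 0/(636682/(-294551) + 1732262/(-88177)) - 4135465/(-2241610) = 0/(636682*(-1/294551) + 1732262*(-1/88177)) - 4135465*(-1/2241610) = 0/(-636682/294551 - 1732262/88177) + 827093/448322 = 0/(-566380213076/25972623527) + 827093/448322 = 0*(-25972623527/566380213076) + 827093/448322 = 0 + 827093/448322 = 827093/448322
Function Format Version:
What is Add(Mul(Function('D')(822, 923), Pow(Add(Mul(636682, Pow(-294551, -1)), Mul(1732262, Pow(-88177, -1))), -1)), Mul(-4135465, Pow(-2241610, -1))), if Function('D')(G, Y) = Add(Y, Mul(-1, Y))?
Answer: Rational(827093, 448322) ≈ 1.8449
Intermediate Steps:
Function('D')(G, Y) = 0
Add(Mul(Function('D')(822, 923), Pow(Add(Mul(636682, Pow(-294551, -1)), Mul(1732262, Pow(-88177, -1))), -1)), Mul(-4135465, Pow(-2241610, -1))) = Add(Mul(0, Pow(Add(Mul(636682, Pow(-294551, -1)), Mul(1732262, Pow(-88177, -1))), -1)), Mul(-4135465, Pow(-2241610, -1))) = Add(Mul(0, Pow(Add(Mul(636682, Rational(-1, 294551)), Mul(1732262, Rational(-1, 88177))), -1)), Mul(-4135465, Rational(-1, 2241610))) = Add(Mul(0, Pow(Add(Rational(-636682, 294551), Rational(-1732262, 88177)), -1)), Rational(827093, 448322)) = Add(Mul(0, Pow(Rational(-566380213076, 25972623527), -1)), Rational(827093, 448322)) = Add(Mul(0, Rational(-25972623527, 566380213076)), Rational(827093, 448322)) = Add(0, Rational(827093, 448322)) = Rational(827093, 448322)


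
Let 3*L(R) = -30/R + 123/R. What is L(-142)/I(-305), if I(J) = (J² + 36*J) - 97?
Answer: -31/11636616 ≈ -2.6640e-6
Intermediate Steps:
I(J) = -97 + J² + 36*J
L(R) = 31/R (L(R) = (-30/R + 123/R)/3 = (93/R)/3 = 31/R)
L(-142)/I(-305) = (31/(-142))/(-97 + (-305)² + 36*(-305)) = (31*(-1/142))/(-97 + 93025 - 10980) = -31/142/81948 = -31/142*1/81948 = -31/11636616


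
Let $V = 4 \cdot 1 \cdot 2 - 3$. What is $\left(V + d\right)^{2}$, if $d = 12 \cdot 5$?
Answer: $4225$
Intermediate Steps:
$V = 5$ ($V = 4 \cdot 2 - 3 = 8 - 3 = 5$)
$d = 60$
$\left(V + d\right)^{2} = \left(5 + 60\right)^{2} = 65^{2} = 4225$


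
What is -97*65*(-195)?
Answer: 1229475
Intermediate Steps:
-97*65*(-195) = -6305*(-195) = -1*(-1229475) = 1229475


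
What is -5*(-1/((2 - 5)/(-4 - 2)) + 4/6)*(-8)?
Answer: -160/3 ≈ -53.333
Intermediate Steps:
-5*(-1/((2 - 5)/(-4 - 2)) + 4/6)*(-8) = -5*(-1/((-3/(-6))) + 4*(⅙))*(-8) = -5*(-1/((-3*(-⅙))) + ⅔)*(-8) = -5*(-1/½ + ⅔)*(-8) = -5*(-1*2 + ⅔)*(-8) = -5*(-2 + ⅔)*(-8) = -5*(-4/3)*(-8) = (20/3)*(-8) = -160/3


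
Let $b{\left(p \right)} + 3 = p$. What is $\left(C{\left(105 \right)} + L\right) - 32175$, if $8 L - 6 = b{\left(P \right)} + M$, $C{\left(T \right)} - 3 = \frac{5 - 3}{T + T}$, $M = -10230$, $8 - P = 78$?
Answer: $- \frac{28105657}{840} \approx -33459.0$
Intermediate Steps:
$P = -70$ ($P = 8 - 78 = -70$)
$b{\left(p \right)} = -3 + p$
$C{\left(T \right)} = 3 + \frac{1}{T}$ ($C{\left(T \right)} = 3 + \frac{5 - 3}{T + T} = 3 + \frac{2}{2 T} = 3 + 2 \frac{1}{2 T} = 3 + \frac{1}{T}$)
$L = - \frac{10297}{8}$ ($L = \frac{3}{4} + \frac{\left(-3 - 70\right) - 10230}{8} = \frac{3}{4} + \frac{-73 - 10230}{8} = \frac{3}{4} + \frac{1}{8} \left(-10303\right) = \frac{3}{4} - \frac{10303}{8} = - \frac{10297}{8} \approx -1287.1$)
$\left(C{\left(105 \right)} + L\right) - 32175 = \left(\left(3 + \frac{1}{105}\right) - \frac{10297}{8}\right) - 32175 = \left(\frac{316}{105} - \frac{10297}{8}\right) - 32175 = - \frac{1078657}{840} - 32175 = - \frac{28105657}{840}$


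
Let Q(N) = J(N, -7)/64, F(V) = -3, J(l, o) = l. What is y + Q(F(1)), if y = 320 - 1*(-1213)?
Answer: 98109/64 ≈ 1533.0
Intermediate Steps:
Q(N) = N/64
y = 1533 (y = 320 + 1213 = 1533)
y + Q(F(1)) = 1533 + (1/64)*(-3) = 1533 - 3/64 = 98109/64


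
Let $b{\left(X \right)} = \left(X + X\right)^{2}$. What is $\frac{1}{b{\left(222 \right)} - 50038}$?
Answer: $\frac{1}{147098} \approx 6.7982 \cdot 10^{-6}$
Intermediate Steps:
$b{\left(X \right)} = 4 X^{2}$ ($b{\left(X \right)} = \left(2 X\right)^{2} = 4 X^{2}$)
$\frac{1}{b{\left(222 \right)} - 50038} = \frac{1}{4 \cdot 222^{2} - 50038} = \frac{1}{4 \cdot 49284 - 50038} = \frac{1}{197136 - 50038} = \frac{1}{147098}$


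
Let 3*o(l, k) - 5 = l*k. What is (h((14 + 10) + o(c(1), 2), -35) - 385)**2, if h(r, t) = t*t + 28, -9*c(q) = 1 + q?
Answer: 753424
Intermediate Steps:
c(q) = -1/9 - q/9 (c(q) = -(1 + q)/9 = -1/9 - q/9)
o(l, k) = 5/3 + k*l/3 (o(l, k) = 5/3 + (l*k)/3 = 5/3 + (k*l)/3 = 5/3 + k*l/3)
h(r, t) = 28 + t**2 (h(r, t) = t**2 + 28 = 28 + t**2)
(h((14 + 10) + o(c(1), 2), -35) - 385)**2 = ((28 + (-35)**2) - 385)**2 = ((28 + 1225) - 385)**2 = (1253 - 385)**2 = 868**2 = 753424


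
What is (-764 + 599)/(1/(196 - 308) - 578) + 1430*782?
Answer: 24130938700/21579 ≈ 1.1183e+6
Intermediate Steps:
(-764 + 599)/(1/(196 - 308) - 578) + 1430*782 = -165/(1/(-112) - 578) + 1118260 = -165/(-1/112 - 578) + 1118260 = -165/(-64737/112) + 1118260 = -165*(-112/64737) + 1118260 = 6160/21579 + 1118260 = 24130938700/21579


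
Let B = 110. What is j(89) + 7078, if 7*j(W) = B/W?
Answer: 4409704/623 ≈ 7078.2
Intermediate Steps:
j(W) = 110/(7*W) (j(W) = (110/W)/7 = 110/(7*W))
j(89) + 7078 = (110/7)/89 + 7078 = (110/7)*(1/89) + 7078 = 110/623 + 7078 = 4409704/623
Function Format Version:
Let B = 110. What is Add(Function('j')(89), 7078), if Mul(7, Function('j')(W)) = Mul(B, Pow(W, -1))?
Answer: Rational(4409704, 623) ≈ 7078.2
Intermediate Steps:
Function('j')(W) = Mul(Rational(110, 7), Pow(W, -1)) (Function('j')(W) = Mul(Rational(1, 7), Mul(110, Pow(W, -1))) = Mul(Rational(110, 7), Pow(W, -1)))
Add(Function('j')(89), 7078) = Add(Mul(Rational(110, 7), Pow(89, -1)), 7078) = Add(Mul(Rational(110, 7), Rational(1, 89)), 7078) = Add(Rational(110, 623), 7078) = Rational(4409704, 623)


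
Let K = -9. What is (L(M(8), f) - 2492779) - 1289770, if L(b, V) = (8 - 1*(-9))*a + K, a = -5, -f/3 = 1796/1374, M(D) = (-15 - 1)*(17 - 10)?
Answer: -3782643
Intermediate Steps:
M(D) = -112 (M(D) = -16*7 = -112)
f = -898/229 (f = -5388/1374 = -3*898/687 = -898/229 ≈ -3.9214)
L(b, V) = -94 (L(b, V) = (8 - 1*(-9))*(-5) - 9 = (8 + 9)*(-5) - 9 = 17*(-5) - 9 = -85 - 9 = -94)
(L(M(8), f) - 2492779) - 1289770 = (-94 - 2492779) - 1289770 = -2492873 - 1289770 = -3782643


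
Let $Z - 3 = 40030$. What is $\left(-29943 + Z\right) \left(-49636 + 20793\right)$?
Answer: $-291025870$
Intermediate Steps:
$Z = 40033$ ($Z = 3 + 40030 = 40033$)
$\left(-29943 + Z\right) \left(-49636 + 20793\right) = \left(-29943 + 40033\right) \left(-49636 + 20793\right) = 10090 \left(-28843\right) = -291025870$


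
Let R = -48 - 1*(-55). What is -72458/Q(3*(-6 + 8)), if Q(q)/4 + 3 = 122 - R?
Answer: -36229/224 ≈ -161.74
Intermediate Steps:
R = 7 (R = -48 + 55 = 7)
Q(q) = 448 (Q(q) = -12 + 4*(122 - 1*7) = -12 + 4*(122 - 7) = -12 + 4*115 = -12 + 460 = 448)
-72458/Q(3*(-6 + 8)) = -72458/448 = -72458*1/448 = -36229/224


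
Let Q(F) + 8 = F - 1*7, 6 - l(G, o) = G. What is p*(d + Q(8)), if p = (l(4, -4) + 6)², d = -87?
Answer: -6016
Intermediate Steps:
l(G, o) = 6 - G
Q(F) = -15 + F (Q(F) = -8 + (F - 1*7) = -8 + (F - 7) = -8 + (-7 + F) = -15 + F)
p = 64 (p = ((6 - 1*4) + 6)² = ((6 - 4) + 6)² = (2 + 6)² = 8² = 64)
p*(d + Q(8)) = 64*(-87 + (-15 + 8)) = 64*(-87 - 7) = 64*(-94) = -6016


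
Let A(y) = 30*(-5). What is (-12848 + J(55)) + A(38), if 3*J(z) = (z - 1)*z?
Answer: -12008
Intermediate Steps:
A(y) = -150
J(z) = z*(-1 + z)/3 (J(z) = ((z - 1)*z)/3 = ((-1 + z)*z)/3 = (z*(-1 + z))/3 = z*(-1 + z)/3)
(-12848 + J(55)) + A(38) = (-12848 + (⅓)*55*(-1 + 55)) - 150 = (-12848 + (⅓)*55*54) - 150 = (-12848 + 990) - 150 = -11858 - 150 = -12008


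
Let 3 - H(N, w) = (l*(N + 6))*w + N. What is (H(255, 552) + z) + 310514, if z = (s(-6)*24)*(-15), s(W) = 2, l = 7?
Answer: -698962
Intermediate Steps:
z = -720 (z = (2*24)*(-15) = 48*(-15) = -720)
H(N, w) = 3 - N - w*(42 + 7*N) (H(N, w) = 3 - ((7*(N + 6))*w + N) = 3 - ((7*(6 + N))*w + N) = 3 - ((42 + 7*N)*w + N) = 3 - (w*(42 + 7*N) + N) = 3 - (N + w*(42 + 7*N)) = 3 + (-N - w*(42 + 7*N)) = 3 - N - w*(42 + 7*N))
(H(255, 552) + z) + 310514 = ((3 - 1*255 - 42*552 - 7*255*552) - 720) + 310514 = ((3 - 255 - 23184 - 985320) - 720) + 310514 = (-1008756 - 720) + 310514 = -1009476 + 310514 = -698962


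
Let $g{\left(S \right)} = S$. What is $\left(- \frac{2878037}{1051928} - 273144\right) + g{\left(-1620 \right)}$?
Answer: $- \frac{289034823029}{1051928} \approx -2.7477 \cdot 10^{5}$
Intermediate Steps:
$\left(- \frac{2878037}{1051928} - 273144\right) + g{\left(-1620 \right)} = \left(- \frac{2878037}{1051928} - 273144\right) - 1620 = - \frac{287330699669}{1051928} - 1620 = - \frac{289034823029}{1051928}$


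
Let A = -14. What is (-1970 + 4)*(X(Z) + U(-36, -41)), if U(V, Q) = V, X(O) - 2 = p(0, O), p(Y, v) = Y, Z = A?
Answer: 66844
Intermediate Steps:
Z = -14
X(O) = 2 (X(O) = 2 + 0 = 2)
(-1970 + 4)*(X(Z) + U(-36, -41)) = (-1970 + 4)*(2 - 36) = -1966*(-34) = 66844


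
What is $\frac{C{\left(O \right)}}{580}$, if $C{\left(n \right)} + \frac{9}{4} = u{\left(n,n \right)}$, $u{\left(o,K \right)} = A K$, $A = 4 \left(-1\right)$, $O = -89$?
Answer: $\frac{283}{464} \approx 0.60991$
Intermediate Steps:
$A = -4$
$u{\left(o,K \right)} = - 4 K$
$C{\left(n \right)} = - \frac{9}{4} - 4 n$
$\frac{C{\left(O \right)}}{580} = \frac{- \frac{9}{4} - -356}{580} = \left(- \frac{9}{4} + 356\right) \frac{1}{580} = \frac{1415}{4} \cdot \frac{1}{580} = \frac{283}{464}$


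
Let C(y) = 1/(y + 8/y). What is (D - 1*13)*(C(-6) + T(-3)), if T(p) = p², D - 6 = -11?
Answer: -1755/11 ≈ -159.55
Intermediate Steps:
D = -5 (D = 6 - 11 = -5)
(D - 1*13)*(C(-6) + T(-3)) = (-5 - 1*13)*(-6/(8 + (-6)²) + (-3)²) = (-5 - 13)*(-6/(8 + 36) + 9) = -18*(-6/44 + 9) = -18*(-6*1/44 + 9) = -18*(-3/22 + 9) = -18*195/22 = -1755/11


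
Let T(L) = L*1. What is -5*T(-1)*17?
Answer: 85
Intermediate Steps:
T(L) = L
-5*T(-1)*17 = -5*(-1)*17 = 5*17 = 85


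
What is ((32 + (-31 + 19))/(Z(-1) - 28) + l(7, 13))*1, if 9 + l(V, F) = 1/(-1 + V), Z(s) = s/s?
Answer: -517/54 ≈ -9.5741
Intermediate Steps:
Z(s) = 1
l(V, F) = -9 + 1/(-1 + V)
((32 + (-31 + 19))/(Z(-1) - 28) + l(7, 13))*1 = ((32 + (-31 + 19))/(1 - 28) + (10 - 9*7)/(-1 + 7))*1 = ((32 - 12)/(-27) + (10 - 63)/6)*1 = (20*(-1/27) + (1/6)*(-53))*1 = (-20/27 - 53/6)*1 = -517/54*1 = -517/54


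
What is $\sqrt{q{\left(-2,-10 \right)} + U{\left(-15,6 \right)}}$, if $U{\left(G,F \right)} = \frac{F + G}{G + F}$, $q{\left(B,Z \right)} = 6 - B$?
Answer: $3$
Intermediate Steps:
$U{\left(G,F \right)} = 1$ ($U{\left(G,F \right)} = \frac{F + G}{F + G} = 1$)
$\sqrt{q{\left(-2,-10 \right)} + U{\left(-15,6 \right)}} = \sqrt{\left(6 - -2\right) + 1} = \sqrt{\left(6 + 2\right) + 1} = \sqrt{8 + 1} = \sqrt{9} = 3$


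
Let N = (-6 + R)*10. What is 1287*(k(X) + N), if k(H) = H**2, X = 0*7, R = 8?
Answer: 25740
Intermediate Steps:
X = 0
N = 20 (N = (-6 + 8)*10 = 2*10 = 20)
1287*(k(X) + N) = 1287*(0**2 + 20) = 1287*(0 + 20) = 1287*20 = 25740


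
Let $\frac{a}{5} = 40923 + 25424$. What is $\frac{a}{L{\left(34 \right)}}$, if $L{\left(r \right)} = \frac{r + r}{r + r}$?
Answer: $331735$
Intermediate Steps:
$L{\left(r \right)} = 1$ ($L{\left(r \right)} = \frac{2 r}{2 r} = 2 r \frac{1}{2 r} = 1$)
$a = 331735$ ($a = 5 \left(40923 + 25424\right) = 5 \cdot 66347 = 331735$)
$\frac{a}{L{\left(34 \right)}} = \frac{331735}{1} = 331735 \cdot 1 = 331735$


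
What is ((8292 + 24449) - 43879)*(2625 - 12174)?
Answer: 106356762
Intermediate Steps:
((8292 + 24449) - 43879)*(2625 - 12174) = (32741 - 43879)*(-9549) = -11138*(-9549) = 106356762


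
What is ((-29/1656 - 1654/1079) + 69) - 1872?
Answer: -3224413987/1786824 ≈ -1804.6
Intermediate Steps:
((-29/1656 - 1654/1079) + 69) - 1872 = (-2770315/1786824 + 69) - 1872 = 120520541/1786824 - 1872 = -3224413987/1786824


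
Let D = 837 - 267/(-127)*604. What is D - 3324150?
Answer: -421899483/127 ≈ -3.3220e+6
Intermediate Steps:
D = 267567/127 (D = 837 - 267*(-1/127)*604 = 837 + (267/127)*604 = 837 + 161268/127 = 267567/127 ≈ 2106.8)
D - 3324150 = 267567/127 - 3324150 = -421899483/127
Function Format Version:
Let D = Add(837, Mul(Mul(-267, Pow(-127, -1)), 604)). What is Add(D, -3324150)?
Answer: Rational(-421899483, 127) ≈ -3.3220e+6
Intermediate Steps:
D = Rational(267567, 127) (D = Add(837, Mul(Mul(-267, Rational(-1, 127)), 604)) = Add(837, Mul(Rational(267, 127), 604)) = Add(837, Rational(161268, 127)) = Rational(267567, 127) ≈ 2106.8)
Add(D, -3324150) = Add(Rational(267567, 127), -3324150) = Rational(-421899483, 127)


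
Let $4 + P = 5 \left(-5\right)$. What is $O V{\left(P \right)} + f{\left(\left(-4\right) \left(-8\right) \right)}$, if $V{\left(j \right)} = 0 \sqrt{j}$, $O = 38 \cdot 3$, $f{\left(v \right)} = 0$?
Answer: $0$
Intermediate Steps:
$O = 114$
$P = -29$ ($P = -4 + 5 \left(-5\right) = -4 - 25 = -29$)
$V{\left(j \right)} = 0$
$O V{\left(P \right)} + f{\left(\left(-4\right) \left(-8\right) \right)} = 114 \cdot 0 + 0 = 0 + 0 = 0$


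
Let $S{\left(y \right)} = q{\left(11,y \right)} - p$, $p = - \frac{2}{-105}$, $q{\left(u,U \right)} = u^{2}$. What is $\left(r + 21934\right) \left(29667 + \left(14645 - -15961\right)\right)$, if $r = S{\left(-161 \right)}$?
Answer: $\frac{46526195343}{35} \approx 1.3293 \cdot 10^{9}$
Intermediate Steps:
$p = \frac{2}{105}$ ($p = \left(-2\right) \left(- \frac{1}{105}\right) = \frac{2}{105} \approx 0.019048$)
$S{\left(y \right)} = \frac{12703}{105}$ ($S{\left(y \right)} = 11^{2} - \frac{2}{105} = 121 - \frac{2}{105} = \frac{12703}{105}$)
$r = \frac{12703}{105} \approx 120.98$
$\left(r + 21934\right) \left(29667 + \left(14645 - -15961\right)\right) = \left(\frac{12703}{105} + 21934\right) \left(29667 + \left(14645 - -15961\right)\right) = \frac{2315773 \left(29667 + \left(14645 + 15961\right)\right)}{105} = \frac{2315773 \left(29667 + 30606\right)}{105} = \frac{2315773}{105} \cdot 60273 = \frac{46526195343}{35}$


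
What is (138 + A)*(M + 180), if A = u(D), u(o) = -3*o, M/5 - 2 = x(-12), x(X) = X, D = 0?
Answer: 17940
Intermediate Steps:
M = -50 (M = 10 + 5*(-12) = 10 - 60 = -50)
A = 0 (A = -3*0 = 0)
(138 + A)*(M + 180) = (138 + 0)*(-50 + 180) = 138*130 = 17940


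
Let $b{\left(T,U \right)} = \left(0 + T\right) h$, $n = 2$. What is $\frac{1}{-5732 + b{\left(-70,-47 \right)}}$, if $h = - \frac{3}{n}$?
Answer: $- \frac{1}{5627} \approx -0.00017771$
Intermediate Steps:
$h = - \frac{3}{2} \approx -1.5$
$b{\left(T,U \right)} = - \frac{3 T}{2}$ ($b{\left(T,U \right)} = \left(0 + T\right) \left(- \frac{3}{2}\right) = T \left(- \frac{3}{2}\right) = - \frac{3 T}{2}$)
$\frac{1}{-5732 + b{\left(-70,-47 \right)}} = \frac{1}{-5732 - -105} = \frac{1}{-5732 + 105} = \frac{1}{-5627} = - \frac{1}{5627}$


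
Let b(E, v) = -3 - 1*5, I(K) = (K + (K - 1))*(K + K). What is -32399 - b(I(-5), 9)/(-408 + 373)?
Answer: -1133973/35 ≈ -32399.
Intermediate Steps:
I(K) = 2*K*(-1 + 2*K) (I(K) = (K + (-1 + K))*(2*K) = (-1 + 2*K)*(2*K) = 2*K*(-1 + 2*K))
b(E, v) = -8 (b(E, v) = -3 - 5 = -8)
-32399 - b(I(-5), 9)/(-408 + 373) = -32399 - (-8)/(-408 + 373) = -32399 - (-8)/(-35) = -32399 - (-8)*(-1)/35 = -32399 - 1*8/35 = -32399 - 8/35 = -1133973/35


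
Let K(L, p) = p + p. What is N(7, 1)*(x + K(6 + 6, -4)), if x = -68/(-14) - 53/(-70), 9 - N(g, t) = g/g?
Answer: -668/35 ≈ -19.086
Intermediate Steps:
N(g, t) = 8 (N(g, t) = 9 - g/g = 9 - 1*1 = 9 - 1 = 8)
K(L, p) = 2*p
x = 393/70 (x = -68*(-1/14) - 53*(-1/70) = 34/7 + 53/70 = 393/70 ≈ 5.6143)
N(7, 1)*(x + K(6 + 6, -4)) = 8*(393/70 + 2*(-4)) = 8*(393/70 - 8) = 8*(-167/70) = -668/35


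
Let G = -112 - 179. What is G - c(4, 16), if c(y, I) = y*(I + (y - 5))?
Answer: -351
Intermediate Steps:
c(y, I) = y*(-5 + I + y) (c(y, I) = y*(I + (-5 + y)) = y*(-5 + I + y))
G = -291
G - c(4, 16) = -291 - 4*(-5 + 16 + 4) = -291 - 4*15 = -291 - 1*60 = -291 - 60 = -351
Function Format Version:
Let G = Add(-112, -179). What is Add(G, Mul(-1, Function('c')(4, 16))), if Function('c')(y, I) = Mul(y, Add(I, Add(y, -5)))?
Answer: -351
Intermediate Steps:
Function('c')(y, I) = Mul(y, Add(-5, I, y)) (Function('c')(y, I) = Mul(y, Add(I, Add(-5, y))) = Mul(y, Add(-5, I, y)))
G = -291
Add(G, Mul(-1, Function('c')(4, 16))) = Add(-291, Mul(-1, Mul(4, Add(-5, 16, 4)))) = Add(-291, Mul(-1, Mul(4, 15))) = Add(-291, Mul(-1, 60)) = Add(-291, -60) = -351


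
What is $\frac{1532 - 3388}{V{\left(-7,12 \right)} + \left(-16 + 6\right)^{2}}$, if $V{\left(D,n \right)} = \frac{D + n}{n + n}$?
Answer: $- \frac{44544}{2405} \approx -18.521$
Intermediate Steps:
$V{\left(D,n \right)} = \frac{D + n}{2 n}$
$\frac{1532 - 3388}{V{\left(-7,12 \right)} + \left(-16 + 6\right)^{2}} = \frac{1532 - 3388}{\frac{-7 + 12}{2 \cdot 12} + \left(-16 + 6\right)^{2}} = - \frac{1856}{\frac{1}{2} \cdot \frac{1}{12} \cdot 5 + \left(-10\right)^{2}} = - \frac{1856}{\frac{5}{24} + 100} = - \frac{1856}{\frac{2405}{24}} = \left(-1856\right) \frac{24}{2405} = - \frac{44544}{2405}$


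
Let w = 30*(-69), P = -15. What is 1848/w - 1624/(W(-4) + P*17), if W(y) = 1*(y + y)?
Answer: 479276/90735 ≈ 5.2822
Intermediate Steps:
W(y) = 2*y (W(y) = 1*(2*y) = 2*y)
w = -2070
1848/w - 1624/(W(-4) + P*17) = 1848/(-2070) - 1624/(2*(-4) - 15*17) = 1848*(-1/2070) - 1624/(-8 - 255) = -308/345 - 1624/(-263) = -308/345 - 1624*(-1/263) = -308/345 + 1624/263 = 479276/90735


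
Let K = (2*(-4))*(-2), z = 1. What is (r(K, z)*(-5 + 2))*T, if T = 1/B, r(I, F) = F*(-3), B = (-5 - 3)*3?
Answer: -3/8 ≈ -0.37500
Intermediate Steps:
K = 16 (K = -8*(-2) = 16)
B = -24 (B = -8*3 = -24)
r(I, F) = -3*F
T = -1/24 (T = 1/(-24) = -1/24 ≈ -0.041667)
(r(K, z)*(-5 + 2))*T = ((-3*1)*(-5 + 2))*(-1/24) = -3*(-3)*(-1/24) = 9*(-1/24) = -3/8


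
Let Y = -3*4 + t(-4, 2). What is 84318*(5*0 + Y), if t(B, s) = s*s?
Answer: -674544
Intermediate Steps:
t(B, s) = s**2
Y = -8 (Y = -3*4 + 2**2 = -12 + 4 = -8)
84318*(5*0 + Y) = 84318*(5*0 - 8) = 84318*(0 - 8) = 84318*(-8) = -674544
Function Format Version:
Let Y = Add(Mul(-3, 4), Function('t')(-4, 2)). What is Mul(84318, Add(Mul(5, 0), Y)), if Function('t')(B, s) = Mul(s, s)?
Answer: -674544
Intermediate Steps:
Function('t')(B, s) = Pow(s, 2)
Y = -8 (Y = Add(Mul(-3, 4), Pow(2, 2)) = Add(-12, 4) = -8)
Mul(84318, Add(Mul(5, 0), Y)) = Mul(84318, Add(Mul(5, 0), -8)) = Mul(84318, Add(0, -8)) = Mul(84318, -8) = -674544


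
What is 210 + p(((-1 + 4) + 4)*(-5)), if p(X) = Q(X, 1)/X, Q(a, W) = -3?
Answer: 7353/35 ≈ 210.09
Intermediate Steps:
p(X) = -3/X
210 + p(((-1 + 4) + 4)*(-5)) = 210 - 3*(-1/(5*((-1 + 4) + 4))) = 210 - 3*(-1/(5*(3 + 4))) = 210 - 3/(7*(-5)) = 210 - 3/(-35) = 210 - 3*(-1/35) = 210 + 3/35 = 7353/35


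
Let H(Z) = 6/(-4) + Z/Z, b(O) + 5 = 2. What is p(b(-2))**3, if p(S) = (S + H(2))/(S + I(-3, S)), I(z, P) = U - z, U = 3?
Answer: -343/216 ≈ -1.5880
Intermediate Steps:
b(O) = -3 (b(O) = -5 + 2 = -3)
H(Z) = -1/2 (H(Z) = 6*(-1/4) + 1 = -3/2 + 1 = -1/2)
I(z, P) = 3 - z
p(S) = (-1/2 + S)/(6 + S) (p(S) = (S - 1/2)/(S + (3 - 1*(-3))) = (-1/2 + S)/(S + (3 + 3)) = (-1/2 + S)/(S + 6) = (-1/2 + S)/(6 + S))
p(b(-2))**3 = ((-1/2 - 3)/(6 - 3))**3 = (-7/2/3)**3 = ((1/3)*(-7/2))**3 = (-7/6)**3 = -343/216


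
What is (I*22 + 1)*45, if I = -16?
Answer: -15795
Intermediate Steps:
(I*22 + 1)*45 = (-16*22 + 1)*45 = (-352 + 1)*45 = -351*45 = -15795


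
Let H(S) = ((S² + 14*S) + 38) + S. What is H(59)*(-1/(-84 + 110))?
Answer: -2202/13 ≈ -169.38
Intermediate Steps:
H(S) = 38 + S² + 15*S (H(S) = (38 + S² + 14*S) + S = 38 + S² + 15*S)
H(59)*(-1/(-84 + 110)) = (38 + 59² + 15*59)*(-1/(-84 + 110)) = (38 + 3481 + 885)*(-1/26) = 4404*(-1*1/26) = 4404*(-1/26) = -2202/13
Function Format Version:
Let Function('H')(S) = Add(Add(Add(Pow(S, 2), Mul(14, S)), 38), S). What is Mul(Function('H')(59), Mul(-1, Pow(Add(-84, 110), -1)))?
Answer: Rational(-2202, 13) ≈ -169.38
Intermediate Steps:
Function('H')(S) = Add(38, Pow(S, 2), Mul(15, S)) (Function('H')(S) = Add(Add(38, Pow(S, 2), Mul(14, S)), S) = Add(38, Pow(S, 2), Mul(15, S)))
Mul(Function('H')(59), Mul(-1, Pow(Add(-84, 110), -1))) = Mul(Add(38, Pow(59, 2), Mul(15, 59)), Mul(-1, Pow(Add(-84, 110), -1))) = Mul(Add(38, 3481, 885), Mul(-1, Pow(26, -1))) = Mul(4404, Mul(-1, Rational(1, 26))) = Mul(4404, Rational(-1, 26)) = Rational(-2202, 13)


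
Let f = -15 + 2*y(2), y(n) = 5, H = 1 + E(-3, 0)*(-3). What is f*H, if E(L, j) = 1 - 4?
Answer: -50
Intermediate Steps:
E(L, j) = -3
H = 10 (H = 1 - 3*(-3) = 1 + 9 = 10)
f = -5 (f = -15 + 2*5 = -15 + 10 = -5)
f*H = -5*10 = -50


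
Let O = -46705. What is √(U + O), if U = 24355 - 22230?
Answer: 2*I*√11145 ≈ 211.14*I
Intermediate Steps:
U = 2125
√(U + O) = √(2125 - 46705) = √(-44580) = 2*I*√11145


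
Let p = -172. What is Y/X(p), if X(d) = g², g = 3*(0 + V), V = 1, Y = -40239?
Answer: -4471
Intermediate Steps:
g = 3 (g = 3*(0 + 1) = 3*1 = 3)
X(d) = 9 (X(d) = 3² = 9)
Y/X(p) = -40239/9 = -40239*⅑ = -4471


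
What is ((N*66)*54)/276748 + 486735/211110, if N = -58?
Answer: 1517732791/973737838 ≈ 1.5587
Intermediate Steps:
((N*66)*54)/276748 + 486735/211110 = (-58*66*54)/276748 + 486735/211110 = -3828*54*(1/276748) + 486735*(1/211110) = -206712*1/276748 + 32449/14074 = -51678/69187 + 32449/14074 = 1517732791/973737838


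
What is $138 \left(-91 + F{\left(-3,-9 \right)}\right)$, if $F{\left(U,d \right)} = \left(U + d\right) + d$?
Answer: $-15456$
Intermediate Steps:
$F{\left(U,d \right)} = U + 2 d$
$138 \left(-91 + F{\left(-3,-9 \right)}\right) = 138 \left(-91 + \left(-3 + 2 \left(-9\right)\right)\right) = 138 \left(-91 - 21\right) = 138 \left(-112\right) = -15456$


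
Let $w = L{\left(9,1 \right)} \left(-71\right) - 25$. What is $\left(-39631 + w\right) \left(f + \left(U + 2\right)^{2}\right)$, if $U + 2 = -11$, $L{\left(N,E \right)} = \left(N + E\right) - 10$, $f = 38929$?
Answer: $-1548566800$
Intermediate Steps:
$L{\left(N,E \right)} = -10 + E + N$ ($L{\left(N,E \right)} = \left(E + N\right) - 10 = -10 + E + N$)
$U = -13$ ($U = -2 - 11 = -13$)
$w = -25$ ($w = \left(-10 + 1 + 9\right) \left(-71\right) - 25 = 0 \left(-71\right) - 25 = 0 - 25 = -25$)
$\left(-39631 + w\right) \left(f + \left(U + 2\right)^{2}\right) = \left(-39631 - 25\right) \left(38929 + \left(-13 + 2\right)^{2}\right) = - 39656 \left(38929 + \left(-11\right)^{2}\right) = - 39656 \left(38929 + 121\right) = \left(-39656\right) 39050 = -1548566800$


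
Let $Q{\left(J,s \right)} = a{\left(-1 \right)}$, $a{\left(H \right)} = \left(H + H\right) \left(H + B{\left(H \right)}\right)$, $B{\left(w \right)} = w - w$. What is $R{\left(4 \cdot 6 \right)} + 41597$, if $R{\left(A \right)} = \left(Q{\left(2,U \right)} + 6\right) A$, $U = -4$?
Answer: $41789$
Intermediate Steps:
$B{\left(w \right)} = 0$
$a{\left(H \right)} = 2 H^{2}$ ($a{\left(H \right)} = \left(H + H\right) \left(H + 0\right) = 2 H H = 2 H^{2}$)
$Q{\left(J,s \right)} = 2$ ($Q{\left(J,s \right)} = 2 \left(-1\right)^{2} = 2 \cdot 1 = 2$)
$R{\left(A \right)} = 8 A$ ($R{\left(A \right)} = \left(2 + 6\right) A = 8 A$)
$R{\left(4 \cdot 6 \right)} + 41597 = 8 \cdot 4 \cdot 6 + 41597 = 8 \cdot 24 + 41597 = 192 + 41597 = 41789$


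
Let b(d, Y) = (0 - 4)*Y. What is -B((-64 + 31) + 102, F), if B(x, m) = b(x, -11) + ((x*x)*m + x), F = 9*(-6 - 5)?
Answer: 471226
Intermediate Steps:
b(d, Y) = -4*Y
F = -99 (F = 9*(-11) = -99)
B(x, m) = 44 + x + m*x² (B(x, m) = -4*(-11) + ((x*x)*m + x) = 44 + (x²*m + x) = 44 + (m*x² + x) = 44 + (x + m*x²) = 44 + x + m*x²)
-B((-64 + 31) + 102, F) = -(44 + ((-64 + 31) + 102) - 99*((-64 + 31) + 102)²) = -(44 + (-33 + 102) - 99*(-33 + 102)²) = -(44 + 69 - 99*69²) = -(44 + 69 - 99*4761) = -(44 + 69 - 471339) = -1*(-471226) = 471226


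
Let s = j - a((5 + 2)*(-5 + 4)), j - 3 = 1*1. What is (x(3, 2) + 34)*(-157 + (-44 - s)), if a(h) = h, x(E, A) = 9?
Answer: -9116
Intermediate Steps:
j = 4 (j = 3 + 1*1 = 3 + 1 = 4)
s = 11 (s = 4 - (5 + 2)*(-5 + 4) = 4 - 7*(-1) = 4 - 1*(-7) = 4 + 7 = 11)
(x(3, 2) + 34)*(-157 + (-44 - s)) = (9 + 34)*(-157 + (-44 - 1*11)) = 43*(-157 + (-44 - 11)) = 43*(-157 - 55) = 43*(-212) = -9116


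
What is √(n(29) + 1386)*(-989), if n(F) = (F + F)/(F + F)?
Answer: -989*√1387 ≈ -36833.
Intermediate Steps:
n(F) = 1 (n(F) = (2*F)/((2*F)) = (2*F)*(1/(2*F)) = 1)
√(n(29) + 1386)*(-989) = √(1 + 1386)*(-989) = √1387*(-989) = -989*√1387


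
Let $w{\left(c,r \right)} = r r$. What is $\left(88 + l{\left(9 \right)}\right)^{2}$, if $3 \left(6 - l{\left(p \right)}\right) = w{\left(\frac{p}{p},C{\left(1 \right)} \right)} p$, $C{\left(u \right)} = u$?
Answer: $8281$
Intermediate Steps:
$w{\left(c,r \right)} = r^{2}$
$l{\left(p \right)} = 6 - \frac{p}{3}$ ($l{\left(p \right)} = 6 - \frac{1^{2} p}{3} = 6 - \frac{1 p}{3} = 6 - \frac{p}{3}$)
$\left(88 + l{\left(9 \right)}\right)^{2} = \left(88 + \left(6 - 3\right)\right)^{2} = \left(88 + 3\right)^{2} = 91^{2} = 8281$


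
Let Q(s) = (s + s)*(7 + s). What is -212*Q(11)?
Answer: -83952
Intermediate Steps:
Q(s) = 2*s*(7 + s) (Q(s) = (2*s)*(7 + s) = 2*s*(7 + s))
-212*Q(11) = -424*11*(7 + 11) = -424*11*18 = -212*396 = -83952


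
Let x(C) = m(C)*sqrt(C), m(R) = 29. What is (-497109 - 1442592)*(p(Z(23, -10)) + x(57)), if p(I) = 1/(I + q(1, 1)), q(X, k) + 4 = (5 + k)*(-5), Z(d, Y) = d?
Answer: 1939701/11 - 56251329*sqrt(57) ≈ -4.2451e+8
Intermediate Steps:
x(C) = 29*sqrt(C)
q(X, k) = -29 - 5*k (q(X, k) = -4 + (5 + k)*(-5) = -4 + (-25 - 5*k) = -29 - 5*k)
p(I) = 1/(-34 + I) (p(I) = 1/(I + (-29 - 5*1)) = 1/(I + (-29 - 5)) = 1/(I - 34) = 1/(-34 + I))
(-497109 - 1442592)*(p(Z(23, -10)) + x(57)) = (-497109 - 1442592)*(1/(-34 + 23) + 29*sqrt(57)) = -1939701*(1/(-11) + 29*sqrt(57)) = -1939701*(-1/11 + 29*sqrt(57)) = 1939701/11 - 56251329*sqrt(57)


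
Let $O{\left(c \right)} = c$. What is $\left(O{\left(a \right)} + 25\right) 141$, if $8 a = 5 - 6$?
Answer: $\frac{28059}{8} \approx 3507.4$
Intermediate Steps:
$a = - \frac{1}{8}$ ($a = \frac{5 - 6}{8} = \frac{1}{8} \left(-1\right) = - \frac{1}{8} \approx -0.125$)
$\left(O{\left(a \right)} + 25\right) 141 = \left(- \frac{1}{8} + 25\right) 141 = \frac{199}{8} \cdot 141 = \frac{28059}{8}$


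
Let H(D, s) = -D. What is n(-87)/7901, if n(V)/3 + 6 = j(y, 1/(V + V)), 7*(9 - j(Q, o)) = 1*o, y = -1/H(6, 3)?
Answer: 3655/3207806 ≈ 0.0011394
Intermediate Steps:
y = 1/6 (y = -1/((-1*6)) = -1/(-6) = -1*(-1/6) = 1/6 ≈ 0.16667)
j(Q, o) = 9 - o/7
n(V) = 9 - 3/(14*V) (n(V) = -18 + 3*(9 - 1/(7*(V + V))) = -18 + 3*(9 - 1/(2*V)/7) = -18 + 3*(9 - 1/(14*V)) = -18 + (27 - 3/(14*V)) = 9 - 3/(14*V))
n(-87)/7901 = (9 - 3/14/(-87))/7901 = (9 - 3/14*(-1/87))*(1/7901) = (9 + 1/406)*(1/7901) = (3655/406)*(1/7901) = 3655/3207806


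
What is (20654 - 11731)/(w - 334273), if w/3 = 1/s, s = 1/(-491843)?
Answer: -8923/1809802 ≈ -0.0049304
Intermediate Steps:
s = -1/491843 ≈ -2.0332e-6
w = -1475529 (w = 3/(-1/491843) = 3*(-491843) = -1475529)
(20654 - 11731)/(w - 334273) = (20654 - 11731)/(-1475529 - 334273) = 8923/(-1809802) = 8923*(-1/1809802) = -8923/1809802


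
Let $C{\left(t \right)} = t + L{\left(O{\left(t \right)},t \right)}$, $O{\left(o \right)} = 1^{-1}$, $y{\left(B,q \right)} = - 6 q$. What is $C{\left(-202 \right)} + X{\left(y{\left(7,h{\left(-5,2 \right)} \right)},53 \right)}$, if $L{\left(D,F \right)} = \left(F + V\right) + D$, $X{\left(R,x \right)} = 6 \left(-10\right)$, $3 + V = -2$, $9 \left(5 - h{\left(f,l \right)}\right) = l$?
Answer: $-468$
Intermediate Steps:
$h{\left(f,l \right)} = 5 - \frac{l}{9}$
$O{\left(o \right)} = 1$
$V = -5$ ($V = -3 - 2 = -5$)
$X{\left(R,x \right)} = -60$
$L{\left(D,F \right)} = -5 + D + F$ ($L{\left(D,F \right)} = \left(F - 5\right) + D = \left(-5 + F\right) + D = -5 + D + F$)
$C{\left(t \right)} = -4 + 2 t$ ($C{\left(t \right)} = t + \left(-5 + 1 + t\right) = t + \left(-4 + t\right) = -4 + 2 t$)
$C{\left(-202 \right)} + X{\left(y{\left(7,h{\left(-5,2 \right)} \right)},53 \right)} = \left(-4 + 2 \left(-202\right)\right) - 60 = \left(-4 - 404\right) - 60 = -408 - 60 = -468$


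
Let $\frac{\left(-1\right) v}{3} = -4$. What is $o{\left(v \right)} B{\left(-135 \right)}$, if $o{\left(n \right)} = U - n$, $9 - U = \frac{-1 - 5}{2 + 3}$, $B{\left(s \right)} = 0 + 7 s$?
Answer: $1701$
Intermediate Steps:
$v = 12$ ($v = \left(-3\right) \left(-4\right) = 12$)
$B{\left(s \right)} = 7 s$
$U = \frac{51}{5}$ ($U = 9 - \frac{-1 - 5}{2 + 3} = 9 - - \frac{6}{5} = 9 + \frac{6}{5} = \frac{51}{5} \approx 10.2$)
$o{\left(n \right)} = \frac{51}{5} - n$
$o{\left(v \right)} B{\left(-135 \right)} = \left(\frac{51}{5} - 12\right) 7 \left(-135\right) = \left(\frac{51}{5} - 12\right) \left(-945\right) = \left(- \frac{9}{5}\right) \left(-945\right) = 1701$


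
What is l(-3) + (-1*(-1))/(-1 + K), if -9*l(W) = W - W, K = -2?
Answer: -⅓ ≈ -0.33333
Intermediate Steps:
l(W) = 0 (l(W) = -(W - W)/9 = -⅑*0 = 0)
l(-3) + (-1*(-1))/(-1 + K) = 0 + (-1*(-1))/(-1 - 2) = 0 + 1/(-3) = 0 + 1*(-⅓) = 0 - ⅓ = -⅓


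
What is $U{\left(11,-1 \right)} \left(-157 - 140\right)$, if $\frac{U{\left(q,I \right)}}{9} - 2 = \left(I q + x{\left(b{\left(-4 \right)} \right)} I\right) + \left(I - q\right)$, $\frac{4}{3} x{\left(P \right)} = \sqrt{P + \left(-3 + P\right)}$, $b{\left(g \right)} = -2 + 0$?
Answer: $56133 + \frac{8019 i \sqrt{7}}{4} \approx 56133.0 + 5304.1 i$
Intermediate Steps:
$b{\left(g \right)} = -2$
$x{\left(P \right)} = \frac{3 \sqrt{-3 + 2 P}}{4}$ ($x{\left(P \right)} = \frac{3 \sqrt{P + \left(-3 + P\right)}}{4} = \frac{3 \sqrt{-3 + 2 P}}{4}$)
$U{\left(q,I \right)} = 18 - 9 q + 9 I + 9 I q + \frac{27 i I \sqrt{7}}{4}$ ($U{\left(q,I \right)} = 18 + 9 \left(\left(I q + \frac{3 \sqrt{-3 + 2 \left(-2\right)}}{4} I\right) + \left(I - q\right)\right) = 18 + 9 \left(\left(I q + \frac{3 \sqrt{-3 - 4}}{4} I\right) + \left(I - q\right)\right) = 18 + 9 \left(\left(I q + \frac{3 \sqrt{-7}}{4} I\right) + \left(I - q\right)\right) = 18 + 9 \left(\left(I q + \frac{3 i \sqrt{7}}{4} I\right) + \left(I - q\right)\right) = 18 + 9 \left(\left(I q + \frac{3 i I \sqrt{7}}{4}\right) + \left(I - q\right)\right) = 18 + 9 \left(I - q + I q + \frac{3 i I \sqrt{7}}{4}\right) = 18 + \left(- 9 q + 9 I + 9 I q + \frac{27 i I \sqrt{7}}{4}\right) = 18 - 9 q + 9 I + 9 I q + \frac{27 i I \sqrt{7}}{4}$)
$U{\left(11,-1 \right)} \left(-157 - 140\right) = \left(18 - 99 + 9 \left(-1\right) + 9 \left(-1\right) 11 + \frac{27}{4} i \left(-1\right) \sqrt{7}\right) \left(-157 - 140\right) = \left(18 - 99 - 9 - 99 - \frac{27 i \sqrt{7}}{4}\right) \left(-297\right) = \left(-189 - \frac{27 i \sqrt{7}}{4}\right) \left(-297\right) = 56133 + \frac{8019 i \sqrt{7}}{4}$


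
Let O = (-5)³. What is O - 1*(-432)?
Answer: 307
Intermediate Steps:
O = -125
O - 1*(-432) = -125 - 1*(-432) = -125 + 432 = 307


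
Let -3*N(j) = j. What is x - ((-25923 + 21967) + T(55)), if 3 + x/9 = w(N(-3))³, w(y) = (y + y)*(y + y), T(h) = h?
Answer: 4450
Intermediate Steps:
N(j) = -j/3
w(y) = 4*y² (w(y) = (2*y)*(2*y) = 4*y²)
x = 549 (x = -27 + 9*(4*(-⅓*(-3))²)³ = -27 + 9*(4*1²)³ = -27 + 9*(4*1)³ = -27 + 9*4³ = -27 + 9*64 = -27 + 576 = 549)
x - ((-25923 + 21967) + T(55)) = 549 - ((-25923 + 21967) + 55) = 549 - (-3956 + 55) = 549 - 1*(-3901) = 549 + 3901 = 4450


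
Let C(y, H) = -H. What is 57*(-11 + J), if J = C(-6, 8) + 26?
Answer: 399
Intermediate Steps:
J = 18 (J = -1*8 + 26 = -8 + 26 = 18)
57*(-11 + J) = 57*(-11 + 18) = 57*7 = 399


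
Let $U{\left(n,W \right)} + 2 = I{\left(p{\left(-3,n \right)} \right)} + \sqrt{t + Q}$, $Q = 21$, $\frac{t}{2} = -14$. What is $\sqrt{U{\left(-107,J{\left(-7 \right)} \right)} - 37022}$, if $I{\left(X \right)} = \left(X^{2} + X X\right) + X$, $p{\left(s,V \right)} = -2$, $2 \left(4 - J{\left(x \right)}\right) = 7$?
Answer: $\sqrt{-37018 + i \sqrt{7}} \approx 0.0069 + 192.4 i$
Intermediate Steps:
$t = -28$ ($t = 2 \left(-14\right) = -28$)
$J{\left(x \right)} = \frac{1}{2}$ ($J{\left(x \right)} = 4 - \frac{7}{2} = \frac{1}{2}$)
$I{\left(X \right)} = X + 2 X^{2}$ ($I{\left(X \right)} = \left(X^{2} + X^{2}\right) + X = 2 X^{2} + X = X + 2 X^{2}$)
$U{\left(n,W \right)} = 4 + i \sqrt{7}$ ($U{\left(n,W \right)} = -2 - \left(- \sqrt{-28 + 21} + 2 \left(1 + 2 \left(-2\right)\right)\right) = -2 - \left(2 \left(1 - 4\right) - i \sqrt{7}\right) = -2 + \left(\left(-2\right) \left(-3\right) + i \sqrt{7}\right) = -2 + \left(6 + i \sqrt{7}\right) = 4 + i \sqrt{7}$)
$\sqrt{U{\left(-107,J{\left(-7 \right)} \right)} - 37022} = \sqrt{\left(4 + i \sqrt{7}\right) - 37022} = \sqrt{-37018 + i \sqrt{7}}$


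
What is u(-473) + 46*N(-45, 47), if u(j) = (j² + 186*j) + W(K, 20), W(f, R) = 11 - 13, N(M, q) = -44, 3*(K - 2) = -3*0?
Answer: 133725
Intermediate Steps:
K = 2 (K = 2 + (-3*0)/3 = 2 + (⅓)*0 = 2 + 0 = 2)
W(f, R) = -2
u(j) = -2 + j² + 186*j (u(j) = (j² + 186*j) - 2 = -2 + j² + 186*j)
u(-473) + 46*N(-45, 47) = (-2 + (-473)² + 186*(-473)) + 46*(-44) = (-2 + 223729 - 87978) - 2024 = 135749 - 2024 = 133725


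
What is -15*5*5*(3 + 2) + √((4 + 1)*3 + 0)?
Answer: -1875 + √15 ≈ -1871.1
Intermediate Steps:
-15*5*5*(3 + 2) + √((4 + 1)*3 + 0) = -375*5 + √(5*3 + 0) = -15*125 + √(15 + 0) = -1875 + √15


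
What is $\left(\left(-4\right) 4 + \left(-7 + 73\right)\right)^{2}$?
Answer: $2500$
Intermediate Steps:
$\left(\left(-4\right) 4 + \left(-7 + 73\right)\right)^{2} = \left(-16 + 66\right)^{2} = 50^{2} = 2500$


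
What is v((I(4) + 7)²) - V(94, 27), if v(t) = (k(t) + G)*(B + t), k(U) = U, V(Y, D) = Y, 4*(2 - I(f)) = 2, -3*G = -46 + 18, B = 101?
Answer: 224645/16 ≈ 14040.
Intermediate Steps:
G = 28/3 (G = -(-46 + 18)/3 = -⅓*(-28) = 28/3 ≈ 9.3333)
I(f) = 3/2 (I(f) = 2 - ¼*2 = 2 - ½ = 3/2)
v(t) = (101 + t)*(28/3 + t) (v(t) = (t + 28/3)*(101 + t) = (28/3 + t)*(101 + t) = (101 + t)*(28/3 + t))
v((I(4) + 7)²) - V(94, 27) = (2828/3 + ((3/2 + 7)²)² + 331*(3/2 + 7)²/3) - 1*94 = (2828/3 + ((17/2)²)² + 331*(17/2)²/3) - 94 = (2828/3 + (289/4)² + (331/3)*(289/4)) - 94 = (2828/3 + 83521/16 + 95659/12) - 94 = 226149/16 - 94 = 224645/16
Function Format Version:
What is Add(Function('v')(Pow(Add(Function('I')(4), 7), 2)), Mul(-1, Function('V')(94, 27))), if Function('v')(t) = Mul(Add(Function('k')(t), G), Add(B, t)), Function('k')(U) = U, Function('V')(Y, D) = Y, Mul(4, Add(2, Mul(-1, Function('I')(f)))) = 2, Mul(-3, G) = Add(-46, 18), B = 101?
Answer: Rational(224645, 16) ≈ 14040.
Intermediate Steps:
G = Rational(28, 3) (G = Mul(Rational(-1, 3), Add(-46, 18)) = Mul(Rational(-1, 3), -28) = Rational(28, 3) ≈ 9.3333)
Function('I')(f) = Rational(3, 2) (Function('I')(f) = Add(2, Mul(Rational(-1, 4), 2)) = Add(2, Rational(-1, 2)) = Rational(3, 2))
Function('v')(t) = Mul(Add(101, t), Add(Rational(28, 3), t)) (Function('v')(t) = Mul(Add(t, Rational(28, 3)), Add(101, t)) = Mul(Add(Rational(28, 3), t), Add(101, t)) = Mul(Add(101, t), Add(Rational(28, 3), t)))
Add(Function('v')(Pow(Add(Function('I')(4), 7), 2)), Mul(-1, Function('V')(94, 27))) = Add(Add(Rational(2828, 3), Pow(Pow(Add(Rational(3, 2), 7), 2), 2), Mul(Rational(331, 3), Pow(Add(Rational(3, 2), 7), 2))), Mul(-1, 94)) = Add(Add(Rational(2828, 3), Pow(Pow(Rational(17, 2), 2), 2), Mul(Rational(331, 3), Pow(Rational(17, 2), 2))), -94) = Add(Add(Rational(2828, 3), Pow(Rational(289, 4), 2), Mul(Rational(331, 3), Rational(289, 4))), -94) = Add(Add(Rational(2828, 3), Rational(83521, 16), Rational(95659, 12)), -94) = Add(Rational(226149, 16), -94) = Rational(224645, 16)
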